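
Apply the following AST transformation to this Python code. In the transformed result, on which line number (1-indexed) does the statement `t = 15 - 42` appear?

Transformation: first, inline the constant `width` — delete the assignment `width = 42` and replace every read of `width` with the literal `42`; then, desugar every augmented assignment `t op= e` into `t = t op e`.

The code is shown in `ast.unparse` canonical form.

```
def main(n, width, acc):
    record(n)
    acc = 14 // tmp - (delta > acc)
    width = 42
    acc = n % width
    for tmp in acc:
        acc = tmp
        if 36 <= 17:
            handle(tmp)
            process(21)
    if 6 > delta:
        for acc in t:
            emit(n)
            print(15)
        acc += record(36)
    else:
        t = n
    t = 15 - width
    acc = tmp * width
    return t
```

Transformed code:
def main(n, width, acc):
    record(n)
    acc = 14 // tmp - (delta > acc)
    acc = n % 42
    for tmp in acc:
        acc = tmp
        if 36 <= 17:
            handle(tmp)
            process(21)
    if 6 > delta:
        for acc in t:
            emit(n)
            print(15)
        acc = acc + record(36)
    else:
        t = n
    t = 15 - 42
    acc = tmp * 42
    return t

17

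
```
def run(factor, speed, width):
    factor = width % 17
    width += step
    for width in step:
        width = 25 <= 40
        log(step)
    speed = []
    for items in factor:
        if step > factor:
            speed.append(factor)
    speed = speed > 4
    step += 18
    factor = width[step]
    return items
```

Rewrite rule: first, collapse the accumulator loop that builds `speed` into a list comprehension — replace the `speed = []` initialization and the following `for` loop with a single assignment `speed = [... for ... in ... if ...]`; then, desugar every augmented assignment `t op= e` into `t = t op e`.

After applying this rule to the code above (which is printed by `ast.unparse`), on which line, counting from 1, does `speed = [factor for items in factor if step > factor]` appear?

7

Transformed code:
def run(factor, speed, width):
    factor = width % 17
    width = width + step
    for width in step:
        width = 25 <= 40
        log(step)
    speed = [factor for items in factor if step > factor]
    speed = speed > 4
    step = step + 18
    factor = width[step]
    return items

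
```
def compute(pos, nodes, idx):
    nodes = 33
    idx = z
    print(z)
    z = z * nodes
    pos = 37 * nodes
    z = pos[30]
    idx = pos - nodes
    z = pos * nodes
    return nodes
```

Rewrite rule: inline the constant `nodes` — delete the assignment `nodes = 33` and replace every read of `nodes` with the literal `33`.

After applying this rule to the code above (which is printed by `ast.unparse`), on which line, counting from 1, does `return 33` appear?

Transformed code:
def compute(pos, nodes, idx):
    idx = z
    print(z)
    z = z * 33
    pos = 37 * 33
    z = pos[30]
    idx = pos - 33
    z = pos * 33
    return 33

9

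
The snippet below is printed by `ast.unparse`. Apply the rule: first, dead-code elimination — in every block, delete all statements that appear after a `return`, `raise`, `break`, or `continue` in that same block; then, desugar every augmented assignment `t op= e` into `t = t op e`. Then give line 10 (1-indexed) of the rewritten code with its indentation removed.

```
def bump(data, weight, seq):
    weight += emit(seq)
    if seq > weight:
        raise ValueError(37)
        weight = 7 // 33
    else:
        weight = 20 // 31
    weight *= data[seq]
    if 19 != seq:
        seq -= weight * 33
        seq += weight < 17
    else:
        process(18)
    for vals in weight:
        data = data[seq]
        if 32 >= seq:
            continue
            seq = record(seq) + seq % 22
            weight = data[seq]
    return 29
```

seq = seq + (weight < 17)

Transformed code:
def bump(data, weight, seq):
    weight = weight + emit(seq)
    if seq > weight:
        raise ValueError(37)
    else:
        weight = 20 // 31
    weight = weight * data[seq]
    if 19 != seq:
        seq = seq - weight * 33
        seq = seq + (weight < 17)
    else:
        process(18)
    for vals in weight:
        data = data[seq]
        if 32 >= seq:
            continue
    return 29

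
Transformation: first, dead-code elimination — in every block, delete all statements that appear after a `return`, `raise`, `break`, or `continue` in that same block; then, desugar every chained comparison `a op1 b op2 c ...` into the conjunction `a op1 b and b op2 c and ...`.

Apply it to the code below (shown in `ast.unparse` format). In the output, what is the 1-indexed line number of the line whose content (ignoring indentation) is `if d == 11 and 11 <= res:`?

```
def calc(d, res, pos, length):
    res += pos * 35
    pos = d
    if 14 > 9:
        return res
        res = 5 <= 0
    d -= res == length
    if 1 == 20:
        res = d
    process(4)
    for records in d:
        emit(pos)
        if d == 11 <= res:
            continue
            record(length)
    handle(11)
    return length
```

Transformed code:
def calc(d, res, pos, length):
    res += pos * 35
    pos = d
    if 14 > 9:
        return res
    d -= res == length
    if 1 == 20:
        res = d
    process(4)
    for records in d:
        emit(pos)
        if d == 11 and 11 <= res:
            continue
    handle(11)
    return length

12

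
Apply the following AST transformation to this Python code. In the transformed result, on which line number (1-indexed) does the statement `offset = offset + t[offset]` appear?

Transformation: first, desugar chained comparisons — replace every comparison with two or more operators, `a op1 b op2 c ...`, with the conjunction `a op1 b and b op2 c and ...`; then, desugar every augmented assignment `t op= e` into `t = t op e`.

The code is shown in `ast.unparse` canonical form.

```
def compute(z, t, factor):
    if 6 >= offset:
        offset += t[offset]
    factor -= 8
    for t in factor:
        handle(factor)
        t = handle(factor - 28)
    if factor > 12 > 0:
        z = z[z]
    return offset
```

Transformed code:
def compute(z, t, factor):
    if 6 >= offset:
        offset = offset + t[offset]
    factor = factor - 8
    for t in factor:
        handle(factor)
        t = handle(factor - 28)
    if factor > 12 and 12 > 0:
        z = z[z]
    return offset

3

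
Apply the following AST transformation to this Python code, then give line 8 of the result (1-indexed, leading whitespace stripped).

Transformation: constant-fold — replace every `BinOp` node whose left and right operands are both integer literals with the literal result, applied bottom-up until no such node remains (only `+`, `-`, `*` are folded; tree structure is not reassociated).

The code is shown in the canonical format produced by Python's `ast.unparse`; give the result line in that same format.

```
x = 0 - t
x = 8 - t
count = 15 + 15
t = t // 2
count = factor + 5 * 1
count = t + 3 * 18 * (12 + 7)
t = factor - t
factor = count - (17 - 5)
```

factor = count - 12

Transformed code:
x = 0 - t
x = 8 - t
count = 30
t = t // 2
count = factor + 5
count = t + 1026
t = factor - t
factor = count - 12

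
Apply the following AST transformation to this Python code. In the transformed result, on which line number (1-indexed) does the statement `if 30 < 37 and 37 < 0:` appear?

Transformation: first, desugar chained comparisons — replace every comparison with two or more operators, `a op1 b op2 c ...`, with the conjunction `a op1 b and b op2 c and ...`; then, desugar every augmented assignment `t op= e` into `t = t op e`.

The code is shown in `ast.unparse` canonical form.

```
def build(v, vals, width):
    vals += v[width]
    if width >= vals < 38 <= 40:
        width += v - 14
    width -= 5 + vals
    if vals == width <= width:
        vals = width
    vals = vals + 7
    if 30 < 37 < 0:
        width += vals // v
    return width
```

9

Transformed code:
def build(v, vals, width):
    vals = vals + v[width]
    if width >= vals and vals < 38 and (38 <= 40):
        width = width + (v - 14)
    width = width - (5 + vals)
    if vals == width and width <= width:
        vals = width
    vals = vals + 7
    if 30 < 37 and 37 < 0:
        width = width + vals // v
    return width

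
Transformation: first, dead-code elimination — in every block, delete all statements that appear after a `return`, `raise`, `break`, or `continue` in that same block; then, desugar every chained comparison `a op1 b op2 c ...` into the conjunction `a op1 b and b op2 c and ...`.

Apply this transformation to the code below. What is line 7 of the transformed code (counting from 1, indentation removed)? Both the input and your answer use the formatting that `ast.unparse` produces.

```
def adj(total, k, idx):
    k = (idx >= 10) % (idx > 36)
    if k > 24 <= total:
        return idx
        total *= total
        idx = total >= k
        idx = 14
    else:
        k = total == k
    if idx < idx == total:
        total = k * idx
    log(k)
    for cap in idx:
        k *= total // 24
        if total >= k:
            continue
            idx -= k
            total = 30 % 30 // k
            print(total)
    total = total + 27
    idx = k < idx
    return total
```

if idx < idx and idx == total:

Transformed code:
def adj(total, k, idx):
    k = (idx >= 10) % (idx > 36)
    if k > 24 and 24 <= total:
        return idx
    else:
        k = total == k
    if idx < idx and idx == total:
        total = k * idx
    log(k)
    for cap in idx:
        k *= total // 24
        if total >= k:
            continue
    total = total + 27
    idx = k < idx
    return total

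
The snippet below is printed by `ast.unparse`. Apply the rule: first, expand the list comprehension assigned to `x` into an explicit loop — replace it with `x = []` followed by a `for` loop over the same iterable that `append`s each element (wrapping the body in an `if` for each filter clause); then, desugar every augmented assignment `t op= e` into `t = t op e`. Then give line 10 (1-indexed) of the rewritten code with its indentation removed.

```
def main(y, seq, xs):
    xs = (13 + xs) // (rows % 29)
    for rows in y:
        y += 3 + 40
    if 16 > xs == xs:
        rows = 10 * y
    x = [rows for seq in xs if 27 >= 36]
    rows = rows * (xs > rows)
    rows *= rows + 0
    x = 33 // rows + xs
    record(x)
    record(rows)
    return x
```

Transformed code:
def main(y, seq, xs):
    xs = (13 + xs) // (rows % 29)
    for rows in y:
        y = y + (3 + 40)
    if 16 > xs == xs:
        rows = 10 * y
    x = []
    for seq in xs:
        if 27 >= 36:
            x.append(rows)
    rows = rows * (xs > rows)
    rows = rows * (rows + 0)
    x = 33 // rows + xs
    record(x)
    record(rows)
    return x

x.append(rows)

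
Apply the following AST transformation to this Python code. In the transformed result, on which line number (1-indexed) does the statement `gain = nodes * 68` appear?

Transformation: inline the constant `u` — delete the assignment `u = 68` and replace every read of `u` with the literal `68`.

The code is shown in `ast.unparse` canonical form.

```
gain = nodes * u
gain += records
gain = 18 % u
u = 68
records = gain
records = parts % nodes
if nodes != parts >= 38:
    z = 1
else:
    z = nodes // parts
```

Transformed code:
gain = nodes * 68
gain += records
gain = 18 % 68
records = gain
records = parts % nodes
if nodes != parts >= 38:
    z = 1
else:
    z = nodes // parts

1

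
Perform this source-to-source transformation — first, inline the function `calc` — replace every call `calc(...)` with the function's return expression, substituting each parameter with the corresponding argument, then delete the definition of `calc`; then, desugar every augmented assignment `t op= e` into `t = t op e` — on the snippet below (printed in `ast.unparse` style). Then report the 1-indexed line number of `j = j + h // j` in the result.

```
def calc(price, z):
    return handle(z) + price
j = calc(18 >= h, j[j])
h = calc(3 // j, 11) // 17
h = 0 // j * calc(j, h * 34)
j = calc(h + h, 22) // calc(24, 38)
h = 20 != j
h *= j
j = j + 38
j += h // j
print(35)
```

8

Transformed code:
j = handle(j[j]) + (18 >= h)
h = (handle(11) + 3 // j) // 17
h = 0 // j * (handle(h * 34) + j)
j = (handle(22) + (h + h)) // (handle(38) + 24)
h = 20 != j
h = h * j
j = j + 38
j = j + h // j
print(35)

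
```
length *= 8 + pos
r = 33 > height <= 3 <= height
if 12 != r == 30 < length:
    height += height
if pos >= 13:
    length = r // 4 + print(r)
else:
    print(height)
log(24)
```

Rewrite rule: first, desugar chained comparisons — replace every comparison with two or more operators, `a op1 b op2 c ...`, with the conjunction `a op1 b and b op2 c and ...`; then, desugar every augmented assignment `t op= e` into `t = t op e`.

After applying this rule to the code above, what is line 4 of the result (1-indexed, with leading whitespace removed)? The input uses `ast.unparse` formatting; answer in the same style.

height = height + height

Transformed code:
length = length * (8 + pos)
r = 33 > height and height <= 3 and (3 <= height)
if 12 != r and r == 30 and (30 < length):
    height = height + height
if pos >= 13:
    length = r // 4 + print(r)
else:
    print(height)
log(24)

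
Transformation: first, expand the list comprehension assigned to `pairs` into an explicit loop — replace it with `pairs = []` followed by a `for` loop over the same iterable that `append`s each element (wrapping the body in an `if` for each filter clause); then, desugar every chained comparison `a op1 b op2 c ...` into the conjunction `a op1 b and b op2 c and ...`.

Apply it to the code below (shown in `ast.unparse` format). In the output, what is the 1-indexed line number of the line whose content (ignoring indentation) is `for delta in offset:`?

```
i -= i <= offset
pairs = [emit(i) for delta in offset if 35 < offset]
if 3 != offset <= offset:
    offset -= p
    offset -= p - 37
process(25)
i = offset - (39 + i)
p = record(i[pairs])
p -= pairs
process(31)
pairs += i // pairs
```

3

Transformed code:
i -= i <= offset
pairs = []
for delta in offset:
    if 35 < offset:
        pairs.append(emit(i))
if 3 != offset and offset <= offset:
    offset -= p
    offset -= p - 37
process(25)
i = offset - (39 + i)
p = record(i[pairs])
p -= pairs
process(31)
pairs += i // pairs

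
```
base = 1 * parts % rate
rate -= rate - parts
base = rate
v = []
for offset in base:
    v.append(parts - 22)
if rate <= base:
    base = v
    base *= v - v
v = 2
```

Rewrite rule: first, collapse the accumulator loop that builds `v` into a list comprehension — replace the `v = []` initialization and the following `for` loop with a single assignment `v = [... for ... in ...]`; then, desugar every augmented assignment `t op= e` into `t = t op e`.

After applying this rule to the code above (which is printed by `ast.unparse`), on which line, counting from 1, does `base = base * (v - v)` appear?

7

Transformed code:
base = 1 * parts % rate
rate = rate - (rate - parts)
base = rate
v = [parts - 22 for offset in base]
if rate <= base:
    base = v
    base = base * (v - v)
v = 2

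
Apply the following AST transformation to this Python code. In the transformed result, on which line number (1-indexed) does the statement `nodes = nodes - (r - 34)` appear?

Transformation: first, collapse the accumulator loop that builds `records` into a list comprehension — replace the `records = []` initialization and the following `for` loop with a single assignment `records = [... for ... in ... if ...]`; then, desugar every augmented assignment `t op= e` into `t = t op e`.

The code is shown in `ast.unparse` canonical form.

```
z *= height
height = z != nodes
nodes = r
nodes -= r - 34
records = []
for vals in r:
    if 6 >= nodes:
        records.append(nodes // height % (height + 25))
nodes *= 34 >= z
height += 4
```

Transformed code:
z = z * height
height = z != nodes
nodes = r
nodes = nodes - (r - 34)
records = [nodes // height % (height + 25) for vals in r if 6 >= nodes]
nodes = nodes * (34 >= z)
height = height + 4

4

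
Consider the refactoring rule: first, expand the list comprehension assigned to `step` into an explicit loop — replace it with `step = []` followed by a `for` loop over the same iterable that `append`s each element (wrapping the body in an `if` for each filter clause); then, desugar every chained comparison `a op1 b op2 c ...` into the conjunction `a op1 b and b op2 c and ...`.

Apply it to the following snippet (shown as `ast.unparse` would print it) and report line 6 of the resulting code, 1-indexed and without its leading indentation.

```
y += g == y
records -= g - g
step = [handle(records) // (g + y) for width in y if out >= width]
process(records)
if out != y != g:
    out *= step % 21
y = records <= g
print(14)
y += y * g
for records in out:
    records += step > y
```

Transformed code:
y += g == y
records -= g - g
step = []
for width in y:
    if out >= width:
        step.append(handle(records) // (g + y))
process(records)
if out != y and y != g:
    out *= step % 21
y = records <= g
print(14)
y += y * g
for records in out:
    records += step > y

step.append(handle(records) // (g + y))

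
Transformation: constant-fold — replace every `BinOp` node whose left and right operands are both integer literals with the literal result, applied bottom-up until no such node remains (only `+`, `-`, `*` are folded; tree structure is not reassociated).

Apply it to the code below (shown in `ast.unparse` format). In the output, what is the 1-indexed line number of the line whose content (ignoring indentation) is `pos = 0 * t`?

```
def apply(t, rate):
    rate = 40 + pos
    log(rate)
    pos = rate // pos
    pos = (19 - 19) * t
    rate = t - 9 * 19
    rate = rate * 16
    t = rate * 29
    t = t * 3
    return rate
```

Transformed code:
def apply(t, rate):
    rate = 40 + pos
    log(rate)
    pos = rate // pos
    pos = 0 * t
    rate = t - 171
    rate = rate * 16
    t = rate * 29
    t = t * 3
    return rate

5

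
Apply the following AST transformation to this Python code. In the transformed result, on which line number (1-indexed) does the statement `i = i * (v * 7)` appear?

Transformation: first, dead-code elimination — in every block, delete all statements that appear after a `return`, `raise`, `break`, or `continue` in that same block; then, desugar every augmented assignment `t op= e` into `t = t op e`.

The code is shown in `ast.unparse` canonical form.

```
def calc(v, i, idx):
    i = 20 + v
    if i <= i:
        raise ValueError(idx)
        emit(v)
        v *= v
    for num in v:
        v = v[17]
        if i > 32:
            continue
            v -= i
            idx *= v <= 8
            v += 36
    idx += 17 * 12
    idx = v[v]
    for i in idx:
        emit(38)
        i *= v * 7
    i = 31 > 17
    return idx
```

13

Transformed code:
def calc(v, i, idx):
    i = 20 + v
    if i <= i:
        raise ValueError(idx)
    for num in v:
        v = v[17]
        if i > 32:
            continue
    idx = idx + 17 * 12
    idx = v[v]
    for i in idx:
        emit(38)
        i = i * (v * 7)
    i = 31 > 17
    return idx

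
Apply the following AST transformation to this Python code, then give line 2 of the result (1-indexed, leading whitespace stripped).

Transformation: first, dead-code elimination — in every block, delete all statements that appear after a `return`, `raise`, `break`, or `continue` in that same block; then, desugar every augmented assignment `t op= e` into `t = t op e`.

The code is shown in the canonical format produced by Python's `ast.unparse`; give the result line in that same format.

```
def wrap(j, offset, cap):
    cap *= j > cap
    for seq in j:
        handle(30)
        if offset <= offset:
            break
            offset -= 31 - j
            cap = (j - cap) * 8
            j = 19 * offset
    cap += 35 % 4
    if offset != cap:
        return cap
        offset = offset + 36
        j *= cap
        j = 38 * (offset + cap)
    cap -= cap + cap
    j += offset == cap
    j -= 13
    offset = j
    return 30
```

Transformed code:
def wrap(j, offset, cap):
    cap = cap * (j > cap)
    for seq in j:
        handle(30)
        if offset <= offset:
            break
    cap = cap + 35 % 4
    if offset != cap:
        return cap
    cap = cap - (cap + cap)
    j = j + (offset == cap)
    j = j - 13
    offset = j
    return 30

cap = cap * (j > cap)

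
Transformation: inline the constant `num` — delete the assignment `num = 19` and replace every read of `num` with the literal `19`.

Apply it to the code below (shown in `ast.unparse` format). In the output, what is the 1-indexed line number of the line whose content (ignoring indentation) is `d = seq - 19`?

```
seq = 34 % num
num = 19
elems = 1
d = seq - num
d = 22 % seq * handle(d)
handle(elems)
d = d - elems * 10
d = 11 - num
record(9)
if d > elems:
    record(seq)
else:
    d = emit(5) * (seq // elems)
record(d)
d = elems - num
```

3

Transformed code:
seq = 34 % 19
elems = 1
d = seq - 19
d = 22 % seq * handle(d)
handle(elems)
d = d - elems * 10
d = 11 - 19
record(9)
if d > elems:
    record(seq)
else:
    d = emit(5) * (seq // elems)
record(d)
d = elems - 19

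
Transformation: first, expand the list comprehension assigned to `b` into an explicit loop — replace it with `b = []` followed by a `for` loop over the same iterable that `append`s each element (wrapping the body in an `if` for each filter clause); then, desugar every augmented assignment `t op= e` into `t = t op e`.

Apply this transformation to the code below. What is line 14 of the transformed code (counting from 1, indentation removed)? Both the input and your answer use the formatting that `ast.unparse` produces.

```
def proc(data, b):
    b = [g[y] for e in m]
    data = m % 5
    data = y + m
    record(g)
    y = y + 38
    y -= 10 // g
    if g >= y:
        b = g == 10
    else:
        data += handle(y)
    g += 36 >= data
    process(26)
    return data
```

Transformed code:
def proc(data, b):
    b = []
    for e in m:
        b.append(g[y])
    data = m % 5
    data = y + m
    record(g)
    y = y + 38
    y = y - 10 // g
    if g >= y:
        b = g == 10
    else:
        data = data + handle(y)
    g = g + (36 >= data)
    process(26)
    return data

g = g + (36 >= data)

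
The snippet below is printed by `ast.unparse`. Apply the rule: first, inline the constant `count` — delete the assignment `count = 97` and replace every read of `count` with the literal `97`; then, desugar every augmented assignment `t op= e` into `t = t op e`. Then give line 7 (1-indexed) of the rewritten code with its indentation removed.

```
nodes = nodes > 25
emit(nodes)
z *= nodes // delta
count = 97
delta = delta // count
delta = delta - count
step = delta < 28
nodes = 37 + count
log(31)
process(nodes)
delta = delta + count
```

nodes = 37 + 97

Transformed code:
nodes = nodes > 25
emit(nodes)
z = z * (nodes // delta)
delta = delta // 97
delta = delta - 97
step = delta < 28
nodes = 37 + 97
log(31)
process(nodes)
delta = delta + 97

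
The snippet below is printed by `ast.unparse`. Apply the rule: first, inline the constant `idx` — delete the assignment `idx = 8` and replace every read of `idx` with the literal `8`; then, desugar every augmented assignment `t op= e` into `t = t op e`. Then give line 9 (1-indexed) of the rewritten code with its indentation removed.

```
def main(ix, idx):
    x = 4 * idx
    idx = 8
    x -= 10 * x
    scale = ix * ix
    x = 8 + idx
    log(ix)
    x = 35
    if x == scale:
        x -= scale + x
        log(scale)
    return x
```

Transformed code:
def main(ix, idx):
    x = 4 * 8
    x = x - 10 * x
    scale = ix * ix
    x = 8 + 8
    log(ix)
    x = 35
    if x == scale:
        x = x - (scale + x)
        log(scale)
    return x

x = x - (scale + x)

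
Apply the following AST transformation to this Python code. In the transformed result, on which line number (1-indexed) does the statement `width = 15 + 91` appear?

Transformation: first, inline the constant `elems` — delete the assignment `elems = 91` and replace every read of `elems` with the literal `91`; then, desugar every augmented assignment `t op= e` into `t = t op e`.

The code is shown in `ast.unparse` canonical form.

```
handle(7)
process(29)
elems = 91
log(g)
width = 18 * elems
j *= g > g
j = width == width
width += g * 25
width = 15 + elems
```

Transformed code:
handle(7)
process(29)
log(g)
width = 18 * 91
j = j * (g > g)
j = width == width
width = width + g * 25
width = 15 + 91

8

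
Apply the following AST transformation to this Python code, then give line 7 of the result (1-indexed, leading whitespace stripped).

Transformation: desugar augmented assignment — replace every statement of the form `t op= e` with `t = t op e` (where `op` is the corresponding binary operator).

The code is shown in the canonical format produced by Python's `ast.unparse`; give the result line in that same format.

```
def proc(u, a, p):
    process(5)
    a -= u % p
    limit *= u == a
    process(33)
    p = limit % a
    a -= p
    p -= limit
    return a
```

Transformed code:
def proc(u, a, p):
    process(5)
    a = a - u % p
    limit = limit * (u == a)
    process(33)
    p = limit % a
    a = a - p
    p = p - limit
    return a

a = a - p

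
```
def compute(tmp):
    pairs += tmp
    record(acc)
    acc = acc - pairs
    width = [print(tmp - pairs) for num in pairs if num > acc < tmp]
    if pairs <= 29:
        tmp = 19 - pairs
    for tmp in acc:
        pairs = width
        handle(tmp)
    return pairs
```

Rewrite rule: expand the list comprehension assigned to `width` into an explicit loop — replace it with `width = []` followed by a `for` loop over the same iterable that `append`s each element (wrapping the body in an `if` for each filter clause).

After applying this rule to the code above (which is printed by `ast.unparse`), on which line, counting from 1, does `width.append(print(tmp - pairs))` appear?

Transformed code:
def compute(tmp):
    pairs += tmp
    record(acc)
    acc = acc - pairs
    width = []
    for num in pairs:
        if num > acc < tmp:
            width.append(print(tmp - pairs))
    if pairs <= 29:
        tmp = 19 - pairs
    for tmp in acc:
        pairs = width
        handle(tmp)
    return pairs

8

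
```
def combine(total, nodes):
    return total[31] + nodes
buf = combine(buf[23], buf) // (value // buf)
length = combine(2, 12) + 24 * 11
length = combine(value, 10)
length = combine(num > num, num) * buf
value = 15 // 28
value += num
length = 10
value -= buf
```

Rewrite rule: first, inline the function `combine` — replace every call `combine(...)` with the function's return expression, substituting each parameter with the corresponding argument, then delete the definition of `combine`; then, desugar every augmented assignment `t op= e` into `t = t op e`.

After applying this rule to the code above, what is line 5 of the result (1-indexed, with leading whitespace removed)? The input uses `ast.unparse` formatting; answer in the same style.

Transformed code:
buf = (buf[23][31] + buf) // (value // buf)
length = 2[31] + 12 + 24 * 11
length = value[31] + 10
length = ((num > num)[31] + num) * buf
value = 15 // 28
value = value + num
length = 10
value = value - buf

value = 15 // 28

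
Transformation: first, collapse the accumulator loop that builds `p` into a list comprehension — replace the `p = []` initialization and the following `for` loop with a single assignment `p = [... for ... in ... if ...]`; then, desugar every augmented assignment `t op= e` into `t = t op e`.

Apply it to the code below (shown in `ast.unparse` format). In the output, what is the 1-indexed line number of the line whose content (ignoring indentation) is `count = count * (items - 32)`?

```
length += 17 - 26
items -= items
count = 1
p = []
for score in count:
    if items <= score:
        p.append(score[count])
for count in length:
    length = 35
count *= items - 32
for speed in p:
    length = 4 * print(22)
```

7

Transformed code:
length = length + (17 - 26)
items = items - items
count = 1
p = [score[count] for score in count if items <= score]
for count in length:
    length = 35
count = count * (items - 32)
for speed in p:
    length = 4 * print(22)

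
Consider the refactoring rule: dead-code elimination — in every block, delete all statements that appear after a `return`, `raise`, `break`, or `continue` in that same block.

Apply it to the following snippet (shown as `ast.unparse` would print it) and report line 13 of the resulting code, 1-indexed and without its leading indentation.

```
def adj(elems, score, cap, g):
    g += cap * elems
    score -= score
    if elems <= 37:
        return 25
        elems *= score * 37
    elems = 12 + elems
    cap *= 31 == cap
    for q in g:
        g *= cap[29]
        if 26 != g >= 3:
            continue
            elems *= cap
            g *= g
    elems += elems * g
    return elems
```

Transformed code:
def adj(elems, score, cap, g):
    g += cap * elems
    score -= score
    if elems <= 37:
        return 25
    elems = 12 + elems
    cap *= 31 == cap
    for q in g:
        g *= cap[29]
        if 26 != g >= 3:
            continue
    elems += elems * g
    return elems

return elems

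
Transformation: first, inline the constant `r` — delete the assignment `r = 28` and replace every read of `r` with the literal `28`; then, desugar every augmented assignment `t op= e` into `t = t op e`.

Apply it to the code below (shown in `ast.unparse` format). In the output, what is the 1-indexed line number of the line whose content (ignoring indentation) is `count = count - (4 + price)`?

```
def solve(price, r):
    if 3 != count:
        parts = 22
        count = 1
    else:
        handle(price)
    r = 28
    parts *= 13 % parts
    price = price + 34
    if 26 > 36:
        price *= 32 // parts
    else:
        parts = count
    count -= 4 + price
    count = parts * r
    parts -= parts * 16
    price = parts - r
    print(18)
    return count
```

13

Transformed code:
def solve(price, r):
    if 3 != count:
        parts = 22
        count = 1
    else:
        handle(price)
    parts = parts * (13 % parts)
    price = price + 34
    if 26 > 36:
        price = price * (32 // parts)
    else:
        parts = count
    count = count - (4 + price)
    count = parts * 28
    parts = parts - parts * 16
    price = parts - 28
    print(18)
    return count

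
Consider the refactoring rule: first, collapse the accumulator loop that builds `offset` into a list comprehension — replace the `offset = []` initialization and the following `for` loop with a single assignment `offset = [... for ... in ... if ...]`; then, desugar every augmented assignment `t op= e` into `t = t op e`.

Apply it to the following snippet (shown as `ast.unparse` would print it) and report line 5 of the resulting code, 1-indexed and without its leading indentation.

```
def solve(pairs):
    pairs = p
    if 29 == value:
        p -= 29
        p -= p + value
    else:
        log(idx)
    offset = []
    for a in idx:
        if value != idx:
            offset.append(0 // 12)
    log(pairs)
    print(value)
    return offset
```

Transformed code:
def solve(pairs):
    pairs = p
    if 29 == value:
        p = p - 29
        p = p - (p + value)
    else:
        log(idx)
    offset = [0 // 12 for a in idx if value != idx]
    log(pairs)
    print(value)
    return offset

p = p - (p + value)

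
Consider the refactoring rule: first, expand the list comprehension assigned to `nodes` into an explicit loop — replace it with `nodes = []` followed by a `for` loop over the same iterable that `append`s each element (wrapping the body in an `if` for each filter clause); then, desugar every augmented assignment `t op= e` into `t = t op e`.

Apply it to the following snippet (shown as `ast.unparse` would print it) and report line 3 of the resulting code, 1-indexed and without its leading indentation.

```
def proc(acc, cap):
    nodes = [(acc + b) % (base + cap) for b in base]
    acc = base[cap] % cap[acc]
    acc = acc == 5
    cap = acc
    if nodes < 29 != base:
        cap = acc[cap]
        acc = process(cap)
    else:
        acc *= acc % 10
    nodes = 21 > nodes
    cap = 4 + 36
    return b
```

for b in base:

Transformed code:
def proc(acc, cap):
    nodes = []
    for b in base:
        nodes.append((acc + b) % (base + cap))
    acc = base[cap] % cap[acc]
    acc = acc == 5
    cap = acc
    if nodes < 29 != base:
        cap = acc[cap]
        acc = process(cap)
    else:
        acc = acc * (acc % 10)
    nodes = 21 > nodes
    cap = 4 + 36
    return b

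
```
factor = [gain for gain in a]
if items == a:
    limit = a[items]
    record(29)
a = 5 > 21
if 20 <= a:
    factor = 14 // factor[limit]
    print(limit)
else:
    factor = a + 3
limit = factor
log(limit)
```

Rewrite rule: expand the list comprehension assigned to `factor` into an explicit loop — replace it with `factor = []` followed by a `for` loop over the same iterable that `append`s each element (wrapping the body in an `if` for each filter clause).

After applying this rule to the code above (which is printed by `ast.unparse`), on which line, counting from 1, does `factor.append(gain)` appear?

Transformed code:
factor = []
for gain in a:
    factor.append(gain)
if items == a:
    limit = a[items]
    record(29)
a = 5 > 21
if 20 <= a:
    factor = 14 // factor[limit]
    print(limit)
else:
    factor = a + 3
limit = factor
log(limit)

3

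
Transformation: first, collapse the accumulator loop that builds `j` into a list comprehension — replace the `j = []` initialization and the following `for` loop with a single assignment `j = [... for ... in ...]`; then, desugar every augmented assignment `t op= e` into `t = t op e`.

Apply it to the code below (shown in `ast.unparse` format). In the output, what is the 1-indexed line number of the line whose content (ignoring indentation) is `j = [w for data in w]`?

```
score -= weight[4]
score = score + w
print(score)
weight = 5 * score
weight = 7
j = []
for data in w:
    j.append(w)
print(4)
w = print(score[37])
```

6

Transformed code:
score = score - weight[4]
score = score + w
print(score)
weight = 5 * score
weight = 7
j = [w for data in w]
print(4)
w = print(score[37])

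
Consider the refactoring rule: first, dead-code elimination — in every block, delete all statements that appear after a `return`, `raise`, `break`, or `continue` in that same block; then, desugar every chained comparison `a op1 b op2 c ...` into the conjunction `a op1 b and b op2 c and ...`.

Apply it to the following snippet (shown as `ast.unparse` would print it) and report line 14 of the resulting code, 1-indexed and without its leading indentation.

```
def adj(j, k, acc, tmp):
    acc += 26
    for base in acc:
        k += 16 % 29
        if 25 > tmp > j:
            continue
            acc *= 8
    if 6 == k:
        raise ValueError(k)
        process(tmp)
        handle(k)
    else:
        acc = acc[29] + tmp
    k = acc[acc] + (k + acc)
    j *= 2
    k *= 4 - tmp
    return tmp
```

return tmp

Transformed code:
def adj(j, k, acc, tmp):
    acc += 26
    for base in acc:
        k += 16 % 29
        if 25 > tmp and tmp > j:
            continue
    if 6 == k:
        raise ValueError(k)
    else:
        acc = acc[29] + tmp
    k = acc[acc] + (k + acc)
    j *= 2
    k *= 4 - tmp
    return tmp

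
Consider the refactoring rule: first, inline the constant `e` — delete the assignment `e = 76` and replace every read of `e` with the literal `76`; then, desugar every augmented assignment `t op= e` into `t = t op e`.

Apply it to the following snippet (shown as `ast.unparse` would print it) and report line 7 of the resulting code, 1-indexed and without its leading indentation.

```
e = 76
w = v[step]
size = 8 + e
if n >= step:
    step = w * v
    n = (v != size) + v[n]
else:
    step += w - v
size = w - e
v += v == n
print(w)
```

Transformed code:
w = v[step]
size = 8 + 76
if n >= step:
    step = w * v
    n = (v != size) + v[n]
else:
    step = step + (w - v)
size = w - 76
v = v + (v == n)
print(w)

step = step + (w - v)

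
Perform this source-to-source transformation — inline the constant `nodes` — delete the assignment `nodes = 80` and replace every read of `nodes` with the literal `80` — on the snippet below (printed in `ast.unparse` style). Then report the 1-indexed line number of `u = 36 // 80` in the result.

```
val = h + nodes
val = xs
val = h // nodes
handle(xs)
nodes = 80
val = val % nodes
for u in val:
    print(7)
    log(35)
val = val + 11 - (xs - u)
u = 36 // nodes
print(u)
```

10

Transformed code:
val = h + 80
val = xs
val = h // 80
handle(xs)
val = val % 80
for u in val:
    print(7)
    log(35)
val = val + 11 - (xs - u)
u = 36 // 80
print(u)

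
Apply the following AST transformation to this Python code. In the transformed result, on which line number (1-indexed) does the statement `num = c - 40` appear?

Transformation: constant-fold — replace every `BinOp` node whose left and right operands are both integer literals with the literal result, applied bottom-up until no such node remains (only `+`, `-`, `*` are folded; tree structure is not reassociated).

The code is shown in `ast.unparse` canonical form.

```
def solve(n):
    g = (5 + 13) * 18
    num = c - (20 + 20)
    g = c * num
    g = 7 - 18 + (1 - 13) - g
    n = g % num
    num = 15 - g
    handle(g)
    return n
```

Transformed code:
def solve(n):
    g = 324
    num = c - 40
    g = c * num
    g = -23 - g
    n = g % num
    num = 15 - g
    handle(g)
    return n

3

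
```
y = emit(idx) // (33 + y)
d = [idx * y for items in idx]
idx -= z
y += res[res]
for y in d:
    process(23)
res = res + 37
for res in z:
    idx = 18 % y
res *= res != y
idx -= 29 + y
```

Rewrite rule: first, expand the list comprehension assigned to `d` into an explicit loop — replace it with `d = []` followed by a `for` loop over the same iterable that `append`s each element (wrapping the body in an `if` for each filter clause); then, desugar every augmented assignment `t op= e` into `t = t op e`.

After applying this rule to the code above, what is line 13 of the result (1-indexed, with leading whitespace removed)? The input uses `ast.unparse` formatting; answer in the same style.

idx = idx - (29 + y)

Transformed code:
y = emit(idx) // (33 + y)
d = []
for items in idx:
    d.append(idx * y)
idx = idx - z
y = y + res[res]
for y in d:
    process(23)
res = res + 37
for res in z:
    idx = 18 % y
res = res * (res != y)
idx = idx - (29 + y)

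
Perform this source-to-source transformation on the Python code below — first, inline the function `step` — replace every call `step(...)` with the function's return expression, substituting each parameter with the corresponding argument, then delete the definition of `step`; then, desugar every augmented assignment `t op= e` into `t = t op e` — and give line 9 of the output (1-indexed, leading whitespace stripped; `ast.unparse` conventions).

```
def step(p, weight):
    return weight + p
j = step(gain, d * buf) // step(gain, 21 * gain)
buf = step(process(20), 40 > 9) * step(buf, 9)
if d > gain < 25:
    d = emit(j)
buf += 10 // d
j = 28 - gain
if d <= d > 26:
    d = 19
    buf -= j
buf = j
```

Transformed code:
j = (d * buf + gain) // (21 * gain + gain)
buf = ((40 > 9) + process(20)) * (9 + buf)
if d > gain < 25:
    d = emit(j)
buf = buf + 10 // d
j = 28 - gain
if d <= d > 26:
    d = 19
    buf = buf - j
buf = j

buf = buf - j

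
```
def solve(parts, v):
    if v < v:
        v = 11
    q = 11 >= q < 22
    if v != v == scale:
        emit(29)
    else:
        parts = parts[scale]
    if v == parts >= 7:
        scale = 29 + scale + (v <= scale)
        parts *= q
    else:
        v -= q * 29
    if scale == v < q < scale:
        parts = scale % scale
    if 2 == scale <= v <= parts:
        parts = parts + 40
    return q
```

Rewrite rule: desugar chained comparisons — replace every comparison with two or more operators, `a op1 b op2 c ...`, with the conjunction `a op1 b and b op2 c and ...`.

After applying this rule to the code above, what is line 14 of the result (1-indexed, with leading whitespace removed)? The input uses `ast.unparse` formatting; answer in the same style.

Transformed code:
def solve(parts, v):
    if v < v:
        v = 11
    q = 11 >= q and q < 22
    if v != v and v == scale:
        emit(29)
    else:
        parts = parts[scale]
    if v == parts and parts >= 7:
        scale = 29 + scale + (v <= scale)
        parts *= q
    else:
        v -= q * 29
    if scale == v and v < q and (q < scale):
        parts = scale % scale
    if 2 == scale and scale <= v and (v <= parts):
        parts = parts + 40
    return q

if scale == v and v < q and (q < scale):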